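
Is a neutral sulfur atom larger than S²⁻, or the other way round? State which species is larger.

Forming S²⁻ adds 2 electrons to S. More electron–electron repulsion in the same shell, with unchanged nuclear charge, lets the cloud expand.
An anion is larger than its parent atom: S²⁻ > S.

S²⁻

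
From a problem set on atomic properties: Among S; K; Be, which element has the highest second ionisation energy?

K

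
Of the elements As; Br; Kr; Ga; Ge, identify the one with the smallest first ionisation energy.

Ga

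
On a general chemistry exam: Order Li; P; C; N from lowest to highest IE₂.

P, C, N, Li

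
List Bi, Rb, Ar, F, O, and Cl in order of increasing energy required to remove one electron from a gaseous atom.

Rb < Bi < Cl < O < Ar < F

O is in period 2, group 16; F is in period 2, group 17; Cl is in period 3, group 17; Ar is in period 3, group 18; Rb is in period 5, group 1; Bi is in period 6, group 15.
Across a period the outer electron is held more tightly (higher IE₁); down a group it sits in a higher shell, more shielded, and comes off more easily.
Neither a single period nor a single group — weigh both effects.
Bi > Rb: the two effects oppose for this pair; the across-period effect wins (703 vs 403 kJ/mol).
Cl > Bi: relative to Bi, both the across-period and down-group shifts push Cl's first ionization energy up.
O > Cl: period and group pull opposite ways; the down-group shift dominates (1314 vs 1251 kJ/mol).
Ar > O: period and group pull opposite ways; the across-period shift dominates (1521 vs 1314 kJ/mol).
F > Ar: the two effects oppose for this pair; the down-group effect wins (1681 vs 1521 kJ/mol).
Tabulated first ionization energy (kJ/mol): O 1314, F 1681, Cl 1251, Ar 1521, Rb 403, Bi 703.
So from lowest to highest: Rb < Bi < Cl < O < Ar < F.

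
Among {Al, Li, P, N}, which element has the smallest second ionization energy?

Al

IE_2 is the cost of taking one more electron from the +1 cation: Al⁺ still has 2 valence electrons; Li⁺ is the bare [He] core; P⁺ still has 4 valence electrons; N⁺ still has 4 valence electrons.
Pulling an electron out of a noble-gas core costs far more than removing a remaining valence electron, so Li sits at the high end of IE_2.
Valence configurations: Al⁺ [Ne]3s², P⁺ [Ne]3s²3p², N⁺ [He]2s²2p².
The numbers (kJ/mol): Al 1817, Li 7298, P 1907, N 2856.
Putting it together, IE_2: Al < P < N < Li.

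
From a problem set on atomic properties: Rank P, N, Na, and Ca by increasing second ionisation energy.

Ca < P < N < Na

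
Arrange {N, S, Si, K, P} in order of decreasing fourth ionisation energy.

N > K > P > S > Si

Consider each +3 ion: N³⁺ still has 2 valence electrons; S³⁺ still has 3 valence electrons; Si³⁺ still has 1 valence electron; K³⁺ is already 2 electrons into the core; P³⁺ still has 2 valence electrons.
Usually core removal costs more than valence removal, but here the competition is close: a tightly held n=2 valence electron can cost more to remove than an n=3 core electron, so the actual values have to decide it.
Valence configurations: N³⁺ [He]2s², S³⁺ [Ne]3s²3p¹, Si³⁺ [Ne]3s¹, P³⁺ [Ne]3s².
S³⁺ loses a lone 3p electron whereas P³⁺ must break into a filled 3s² pair, so IE_4(P) > IE_4(S) even though S has the higher nuclear charge.
Tabulated IE_4 (kJ/mol): N 7475, S 4556, Si 4356, K 5877, P 4964.
Putting it together, IE_4: Si < S < P < K < N.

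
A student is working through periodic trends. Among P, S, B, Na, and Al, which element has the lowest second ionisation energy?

IE_2 is the cost of taking one more electron from the +1 cation: P⁺ still has 4 valence electrons; S⁺ still has 5 valence electrons; B⁺ still has 2 valence electrons; Na⁺ is the bare [Ne] core; Al⁺ still has 2 valence electrons.
Core electrons are held far more tightly than valence electrons, so Na tops the IE_2 order.
Valence configurations: P⁺ [Ne]3s²3p², S⁺ [Ne]3s²3p³, B⁺ [He]2s², Al⁺ [Ne]3s².
Tabulated IE_2 (kJ/mol): P 1907, S 2252, B 2427, Na 4562, Al 1817.
Hence IE_2: Al < P < S < B < Na.

Al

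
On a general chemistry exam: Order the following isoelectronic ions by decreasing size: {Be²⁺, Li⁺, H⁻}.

H⁻ > Li⁺ > Be²⁺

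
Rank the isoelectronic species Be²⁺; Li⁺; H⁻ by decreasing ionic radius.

All of these have 2 electrons, so size is governed by nuclear charge alone: the more protons, the stronger the pull on the same electron cloud, and the smaller the ion.
Nuclear charges: Be²⁺ (Z=4), Li⁺ (Z=3), H⁻ (Z=1).
Largest to smallest: H⁻ > Li⁺ > Be²⁺.

H⁻ > Li⁺ > Be²⁺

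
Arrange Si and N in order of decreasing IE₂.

N > Si

After 1 electron has been removed, what remains? Si⁺ still has 3 valence electrons; N⁺ still has 4 valence electrons.
All are still removing valence electrons, so compare the +1 ions as you would atoms: IE_2 generally rises across a period (higher Z_eff) and falls down a group (larger shell), subject to the usual subshell exceptions.
Valence configurations: Si⁺ [Ne]3s²3p¹, N⁺ [He]2s²2p².
The numbers (kJ/mol): Si 1577, N 2856.
Overall IE_2 order: Si < N.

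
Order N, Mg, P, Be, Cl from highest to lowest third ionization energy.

The third ionization energy removes an electron from the +2 ion. For each element: N²⁺ still has 3 valence electrons; Mg²⁺ is the bare [Ne] core; P²⁺ still has 3 valence electrons; Be²⁺ is the bare [He] core; Cl²⁺ still has 5 valence electrons.
Pulling an electron out of a noble-gas core costs far more than removing a remaining valence electron, so Mg and Be sit at the high end of IE_3.
Valence configurations: N²⁺ [He]2s²2p¹, P²⁺ [Ne]3s²3p¹, Cl²⁺ [Ne]3s²3p³.
Approximate IE_3 values (kJ/mol): N 4578, Mg 7733, P 2914, Be 14849, Cl 3822.
Overall IE_3 order: P < Cl < N < Mg < Be.

Be > Mg > N > Cl > P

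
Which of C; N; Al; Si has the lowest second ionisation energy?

Si

After 1 electron has been removed, what remains? C⁺ still has 3 valence electrons; N⁺ still has 4 valence electrons; Al⁺ still has 2 valence electrons; Si⁺ still has 3 valence electrons.
All are still removing valence electrons, so compare the +1 ions as you would atoms: IE_2 generally rises across a period (higher Z_eff) and falls down a group (larger shell), subject to the usual subshell exceptions.
Valence configurations: C⁺ [He]2s²2p¹, N⁺ [He]2s²2p², Al⁺ [Ne]3s², Si⁺ [Ne]3s²3p¹.
Si⁺ loses a lone 3p electron whereas Al⁺ must break into a filled 3s² pair, so IE_2(Al) > IE_2(Si) even though Si has the higher nuclear charge.
Tabulated IE_2 (kJ/mol): C 2353, N 2856, Al 1817, Si 1577.
So the second ionization energies run Si < Al < C < N.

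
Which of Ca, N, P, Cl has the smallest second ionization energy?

IE_2 is the cost of taking one more electron from the +1 cation: Ca⁺ still has 1 valence electron; N⁺ still has 4 valence electrons; P⁺ still has 4 valence electrons; Cl⁺ still has 6 valence electrons.
All are still removing valence electrons, so compare the +1 ions as you would atoms: IE_2 generally rises across a period (higher Z_eff) and falls down a group (larger shell), subject to the usual subshell exceptions.
Valence configurations: Ca⁺ [Ar]4s¹, N⁺ [He]2s²2p², P⁺ [Ne]3s²3p², Cl⁺ [Ne]3s²3p⁴.
Tabulated IE_2 (kJ/mol): Ca 1145, N 2856, P 1907, Cl 2298.
So the second ionization energies run Ca < P < Cl < N.

Ca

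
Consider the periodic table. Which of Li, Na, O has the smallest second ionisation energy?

Consider each +1 ion: Li⁺ is the bare [He] core; Na⁺ is the bare [Ne] core; O⁺ still has 5 valence electrons.
Pulling an electron out of a noble-gas core costs far more than removing a remaining valence electron, so Na and Li sit at the high end of IE_2.
Approximate IE_2 values (kJ/mol): Li 7298, Na 4562, O 3388.
Overall IE_2 order: O < Na < Li.

O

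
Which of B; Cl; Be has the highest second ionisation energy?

B

Consider each +1 ion: B⁺ still has 2 valence electrons; Cl⁺ still has 6 valence electrons; Be⁺ still has 1 valence electron.
All are still removing valence electrons, so compare the +1 ions as you would atoms: IE_2 generally rises across a period (higher Z_eff) and falls down a group (larger shell), subject to the usual subshell exceptions.
Valence configurations: B⁺ [He]2s², Cl⁺ [Ne]3s²3p⁴, Be⁺ [He]2s¹.
Tabulated IE_2 (kJ/mol): B 2427, Cl 2298, Be 1757.
Overall IE_2 order: Be < Cl < B.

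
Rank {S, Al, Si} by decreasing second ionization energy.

After 1 electron has been removed, what remains? S⁺ still has 5 valence electrons; Al⁺ still has 2 valence electrons; Si⁺ still has 3 valence electrons.
All are still removing valence electrons, so compare the +1 ions as you would atoms: IE_2 generally rises across a period (higher Z_eff) and falls down a group (larger shell), subject to the usual subshell exceptions.
Valence configurations: S⁺ [Ne]3s²3p³, Al⁺ [Ne]3s², Si⁺ [Ne]3s²3p¹.
Si⁺ loses a lone 3p electron whereas Al⁺ must break into a filled 3s² pair, so IE_2(Al) > IE_2(Si) even though Si has the higher nuclear charge.
Approximate IE_2 values (kJ/mol): S 2252, Al 1817, Si 1577.
So the second ionization energies run Si < Al < S.

S > Al > Si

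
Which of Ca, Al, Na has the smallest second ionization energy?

The second ionization energy removes an electron from the +1 ion. For each element: Ca⁺ still has 1 valence electron; Al⁺ still has 2 valence electrons; Na⁺ is the bare [Ne] core.
Pulling an electron out of a noble-gas core costs far more than removing a remaining valence electron, so Na sits at the high end of IE_2.
Valence configurations: Ca⁺ [Ar]4s¹, Al⁺ [Ne]3s².
Tabulated IE_2 (kJ/mol): Ca 1145, Al 1817, Na 4562.
So the second ionization energies run Ca < Al < Na.

Ca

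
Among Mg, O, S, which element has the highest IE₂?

O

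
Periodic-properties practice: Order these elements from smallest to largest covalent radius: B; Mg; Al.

Radius decreases left→right (rising Z_eff, same n) and increases top→bottom (higher n).
These span different periods and groups, so the two trends combine.
Al > B: they share group 13; the group trend gives Al the larger value.
Mg > Al: both are in period 3; the period trend gives Mg the larger value.
Tabulated atomic radius (pm): B 85, Mg 139, Al 126.
So from smallest to largest: B < Al < Mg.

B < Al < Mg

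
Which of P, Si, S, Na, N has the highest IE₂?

Na

After 1 electron has been removed, what remains? P⁺ still has 4 valence electrons; Si⁺ still has 3 valence electrons; S⁺ still has 5 valence electrons; Na⁺ is the bare [Ne] core; N⁺ still has 4 valence electrons.
Breaking into a closed-shell core is much more expensive than removing a leftover valence electron — Na has the largest IE_2 here.
Valence configurations: P⁺ [Ne]3s²3p², Si⁺ [Ne]3s²3p¹, S⁺ [Ne]3s²3p³, N⁺ [He]2s²2p².
Approximate IE_2 values (kJ/mol): P 1907, Si 1577, S 2252, Na 4562, N 2856.
So the second ionization energies run Si < P < S < N < Na.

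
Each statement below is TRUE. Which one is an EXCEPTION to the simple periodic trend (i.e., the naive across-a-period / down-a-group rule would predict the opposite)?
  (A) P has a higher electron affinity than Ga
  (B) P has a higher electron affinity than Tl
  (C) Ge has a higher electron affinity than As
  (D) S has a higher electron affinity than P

(C)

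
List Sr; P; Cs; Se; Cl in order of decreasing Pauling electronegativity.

Cl > Se > P > Sr > Cs

P is in period 3, group 15; Cl is in period 3, group 17; Se is in period 4, group 16; Sr is in period 5, group 2; Cs is in period 6, group 1.
Atoms toward the upper right of the periodic table pull bonding electrons most strongly.
Here both period and group differ, so the two effects have to be weighed against each other.
Sr > Cs: relative to Cs, both the across-period and down-group shifts push Sr's electronegativity up.
P > Sr: relative to Sr, both the across-period and down-group shifts push P's electronegativity up.
Se > P: the two effects oppose for this pair; the across-period effect wins (2.55 vs 2.19).
Cl > Se: relative to Se, both the across-period and down-group shifts push Cl's electronegativity up.
Tabulated electronegativity (Pauling): P 2.19, Cl 3.16, Se 2.55, Sr 0.95, Cs 0.79.
So from highest to lowest: Cl > Se > P > Sr > Cs.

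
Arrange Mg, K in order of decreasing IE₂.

IE_2 is the cost of taking one more electron from the +1 cation: Mg⁺ still has 1 valence electron; K⁺ is the bare [Ar] core.
Core electrons are held far more tightly than valence electrons, so K tops the IE_2 order.
Approximate IE_2 values (kJ/mol): Mg 1451, K 3052.
So the second ionization energies run Mg < K.

K, Mg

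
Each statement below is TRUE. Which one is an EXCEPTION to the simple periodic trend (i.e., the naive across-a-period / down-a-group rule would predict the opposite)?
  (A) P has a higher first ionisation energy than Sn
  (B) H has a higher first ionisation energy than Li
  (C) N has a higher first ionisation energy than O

The general trend: first ionisation energy increases across a period and decreases down a group.
(A) P (period 3, group 15) vs Sn (period 5, group 14): the stated order agrees with the simple trend.
(B) H (period 1, group 1) vs Li (period 2, group 1): the stated order agrees with the simple trend.
(C) N (period 2, group 15) vs O (period 2, group 16): the stated order contradicts the simple trend.
The exception is (C): pairing an electron in O's 2p⁴ costs repulsion energy, so O ionizes more easily than half-filled N (2p³).

(C)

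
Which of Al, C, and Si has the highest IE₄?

IE_4 is the cost of taking one more electron from the +3 cation: Al³⁺ is the bare [Ne] core; C³⁺ still has 1 valence electron; Si³⁺ still has 1 valence electron.
Breaking into a closed-shell core is much more expensive than removing a leftover valence electron — Al has the largest IE_4 here.
Valence configurations: C³⁺ [He]2s¹, Si³⁺ [Ne]3s¹.
Tabulated IE_4 (kJ/mol): Al 11577, C 6223, Si 4356.
Overall IE_4 order: Si < C < Al.

Al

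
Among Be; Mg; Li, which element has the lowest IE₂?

Mg

Consider each +1 ion: Be⁺ still has 1 valence electron; Mg⁺ still has 1 valence electron; Li⁺ is the bare [He] core.
Pulling an electron out of a noble-gas core costs far more than removing a remaining valence electron, so Li sits at the high end of IE_2.
Valence configurations: Be⁺ [He]2s¹, Mg⁺ [Ne]3s¹.
Tabulated IE_2 (kJ/mol): Be 1757, Mg 1451, Li 7298.
Putting it together, IE_2: Mg < Be < Li.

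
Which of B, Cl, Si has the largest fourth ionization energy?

IE_4 is the cost of taking one more electron from the +3 cation: B³⁺ is the bare [He] core; Cl³⁺ still has 4 valence electrons; Si³⁺ still has 1 valence electron.
Pulling an electron out of a noble-gas core costs far more than removing a remaining valence electron, so B sits at the high end of IE_4.
Valence configurations: Cl³⁺ [Ne]3s²3p², Si³⁺ [Ne]3s¹.
Tabulated IE_4 (kJ/mol): B 25026, Cl 5159, Si 4356.
Hence IE_4: Si < Cl < B.

B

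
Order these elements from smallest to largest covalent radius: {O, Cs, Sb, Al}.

O is in period 2, group 16; Al is in period 3, group 13; Sb is in period 5, group 15; Cs is in period 6, group 1.
Across a period the added protons contract the valence shell; down a group each new principal shell makes the atom larger.
Here both period and group differ, so the two effects have to be weighed against each other.
Al > O: both effects reinforce here, so Al is clearly the larger of the two.
Sb > Al: the two effects oppose for this pair; the down-group effect wins (140 vs 126 pm).
Cs > Sb: both effects reinforce here, so Cs is clearly the larger of the two.
Approximate values (pm): O 63, Al 126, Sb 140, Cs 232.
So from smallest to largest: O < Al < Sb < Cs.

O, Al, Sb, Cs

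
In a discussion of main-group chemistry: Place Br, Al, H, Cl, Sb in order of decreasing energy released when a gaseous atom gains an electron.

H is in period 1, group 1; Al is in period 3, group 13; Cl is in period 3, group 17; Br is in period 4, group 17; Sb is in period 5, group 15.
Electron affinity generally becomes more exothermic across a period toward the halogens and less exothermic down a group.
Here both period and group differ, so the two effects have to be weighed against each other.
H > Al: period and group pull opposite ways; the down-group shift dominates (73 vs 42 kJ/mol).
Sb > H: period and group pull opposite ways; the across-period shift dominates (103 vs 73 kJ/mol).
Br > Sb: relative to Sb, both the across-period and down-group shifts push Br's electron affinity up.
Cl > Br: they share group 17; the group trend gives Cl the larger value.
Approximate values (kJ/mol): H 73, Al 42, Cl 349, Br 325, Sb 103.
So from highest to lowest: Cl > Br > Sb > H > Al.

Cl > Br > Sb > H > Al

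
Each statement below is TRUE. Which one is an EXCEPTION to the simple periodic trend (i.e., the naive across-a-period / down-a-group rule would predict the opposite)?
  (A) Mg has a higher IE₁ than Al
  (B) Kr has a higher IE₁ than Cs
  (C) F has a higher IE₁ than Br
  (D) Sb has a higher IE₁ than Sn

(A)

The general trend: IE₁ increases across a period and decreases down a group.
(A) Mg (period 3, group 2) vs Al (period 3, group 13): the stated order contradicts the simple trend.
(B) Kr (period 4, group 18) vs Cs (period 6, group 1): the stated order agrees with the simple trend.
(C) F (period 2, group 17) vs Br (period 4, group 17): the stated order agrees with the simple trend.
(D) Sb (period 5, group 15) vs Sn (period 5, group 14): the stated order agrees with the simple trend.
The exception is (A): Al's single 3p electron is easier to remove than one from Mg's filled 3s².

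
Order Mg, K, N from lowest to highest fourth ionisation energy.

IE_4 is the cost of taking one more electron from the +3 cation: Mg³⁺ is already 1 electron into the core; K³⁺ is already 2 electrons into the core; N³⁺ still has 2 valence electrons.
Usually core removal costs more than valence removal, but here the competition is close: a tightly held n=2 valence electron can cost more to remove than an n=3 core electron, so the actual values have to decide it.
The numbers (kJ/mol): Mg 10543, K 5877, N 7475.
So the fourth ionization energies run K < N < Mg.

K, N, Mg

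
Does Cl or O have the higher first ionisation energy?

O

O is in period 2, group 16; Cl is in period 3, group 17.
Across a period the outer electron is held more tightly (higher IE₁); down a group it sits in a higher shell, more shielded, and comes off more easily.
Here both period and group differ, so the two effects have to be weighed against each other.
O > Cl: the two effects oppose for this pair; the down-group effect wins (1314 vs 1251 kJ/mol).
Approximate values (kJ/mol): O 1314, Cl 1251.
So O has the higher first ionisation energy (O > Cl).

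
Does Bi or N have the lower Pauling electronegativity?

N is in period 2, group 15; Bi is in period 6, group 15.
Smaller atoms with higher effective nuclear charge are more electronegative.
All are in group 15, so electronegativity increases up the group.
So Bi has the lower Pauling electronegativity (Bi < N).

Bi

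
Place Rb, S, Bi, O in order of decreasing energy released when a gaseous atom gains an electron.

O is in period 2, group 16; S is in period 3, group 16; Rb is in period 5, group 1; Bi is in period 6, group 15.
EA tends to increase across a period and decrease down a group, though the pattern is less regular than for IE or radius.
These span different periods and groups, so the two trends combine.
Bi > Rb: the two effects oppose for this pair; the across-period effect wins (91 vs 47 kJ/mol).
O > Bi: both effects reinforce here, so O is clearly the higher of the two.
S > O: this pair runs against the simple trend — see the exception note.
Note the exception: S has a higher electron affinity than O, contrary to the simple trend — the compact 2p subshell of O repels the added electron more than S's larger 3p does.
Tabulated electron affinity (kJ/mol): O 141, S 200, Rb 47, Bi 91.
So from highest to lowest: S > O > Bi > Rb.

S > O > Bi > Rb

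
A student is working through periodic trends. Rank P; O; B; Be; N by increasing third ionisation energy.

Consider each +2 ion: P²⁺ still has 3 valence electrons; O²⁺ still has 4 valence electrons; B²⁺ still has 1 valence electron; Be²⁺ is the bare [He] core; N²⁺ still has 3 valence electrons.
Breaking into a closed-shell core is much more expensive than removing a leftover valence electron — Be has the largest IE_3 here.
Valence configurations: P²⁺ [Ne]3s²3p¹, O²⁺ [He]2s²2p², B²⁺ [He]2s¹, N²⁺ [He]2s²2p¹.
Tabulated IE_3 (kJ/mol): P 2914, O 5300, B 3660, Be 14849, N 4578.
Hence IE_3: P < B < N < O < Be.

P < B < N < O < Be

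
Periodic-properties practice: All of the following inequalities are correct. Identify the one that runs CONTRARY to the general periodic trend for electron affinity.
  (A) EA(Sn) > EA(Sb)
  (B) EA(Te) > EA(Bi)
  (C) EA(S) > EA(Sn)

(A)

The general trend: electron affinity increases across a period and decreases down a group.
(A) Sn (period 5, group 14) vs Sb (period 5, group 15): the stated order contradicts the simple trend.
(B) Te (period 5, group 16) vs Bi (period 6, group 15): the stated order agrees with the simple trend.
(C) S (period 3, group 16) vs Sn (period 5, group 14): the stated order agrees with the simple trend.
The exception is (A): adding an electron to Sb's half-filled 5p³ is unfavourable, so Sn has the more exothermic EA.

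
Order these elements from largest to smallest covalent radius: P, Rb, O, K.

O is in period 2, group 16; P is in period 3, group 15; K is in period 4, group 1; Rb is in period 5, group 1.
Atomic radius shrinks across a period as nuclear charge pulls the same shell inward, and grows down a group as new shells are added.
These span different periods and groups, so the two trends combine.
P > O: relative to O, both the across-period and down-group shifts push P's atomic radius up.
K > P: relative to P, both the across-period and down-group shifts push K's atomic radius up.
Rb > K: Rb sits below K in group 1, so the down-group effect alone puts Rb larger.
For reference (pm): O 63, P 111, K 196, Rb 210.
So from largest to smallest: Rb > K > P > O.

Rb > K > P > O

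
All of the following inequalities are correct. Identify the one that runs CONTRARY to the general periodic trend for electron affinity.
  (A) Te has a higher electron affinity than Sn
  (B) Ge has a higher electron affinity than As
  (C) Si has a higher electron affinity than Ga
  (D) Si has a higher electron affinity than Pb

(B)

The general trend: electron affinity increases across a period and decreases down a group.
(A) Te (period 5, group 16) vs Sn (period 5, group 14): the stated order agrees with the simple trend.
(B) Ge (period 4, group 14) vs As (period 4, group 15): the stated order contradicts the simple trend.
(C) Si (period 3, group 14) vs Ga (period 4, group 13): the stated order agrees with the simple trend.
(D) Si (period 3, group 14) vs Pb (period 6, group 14): the stated order agrees with the simple trend.
The exception is (B): adding an electron to As's half-filled 4p³ is unfavourable, so Ge (4p²) has the more exothermic EA.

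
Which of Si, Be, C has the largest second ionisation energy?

C

The second ionization energy removes an electron from the +1 ion. For each element: Si⁺ still has 3 valence electrons; Be⁺ still has 1 valence electron; C⁺ still has 3 valence electrons.
All are still removing valence electrons, so compare the +1 ions as you would atoms: IE_2 generally rises across a period (higher Z_eff) and falls down a group (larger shell), subject to the usual subshell exceptions.
Valence configurations: Si⁺ [Ne]3s²3p¹, Be⁺ [He]2s¹, C⁺ [He]2s²2p¹.
Tabulated IE_2 (kJ/mol): Si 1577, Be 1757, C 2353.
So the second ionization energies run Si < Be < C.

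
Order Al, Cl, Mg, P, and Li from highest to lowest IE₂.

Li > Cl > P > Al > Mg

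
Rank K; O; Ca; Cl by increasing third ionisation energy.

IE_3 is the cost of taking one more electron from the +2 cation: K²⁺ is already 1 electron into the core; O²⁺ still has 4 valence electrons; Ca²⁺ is the bare [Ar] core; Cl²⁺ still has 5 valence electrons.
Usually core removal costs more than valence removal, but here the competition is close: a tightly held n=2 valence electron can cost more to remove than an n=3 core electron, so the actual values have to decide it.
Valence configurations: O²⁺ [He]2s²2p², Cl²⁺ [Ne]3s²3p³.
Tabulated IE_3 (kJ/mol): K 4420, O 5300, Ca 4912, Cl 3822.
Hence IE_3: Cl < K < Ca < O.

Cl, K, Ca, O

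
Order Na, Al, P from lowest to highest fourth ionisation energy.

P < Na < Al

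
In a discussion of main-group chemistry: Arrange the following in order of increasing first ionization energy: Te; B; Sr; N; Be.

Removing the outermost electron gets harder across a period and easier down a group.
Here both period and group differ, so the two effects have to be weighed against each other.
B > Sr: relative to Sr, both the across-period and down-group shifts push B's first ionization energy up.
Te > B: period and group pull opposite ways; the across-period shift dominates (869 vs 801 kJ/mol).
Be > Te: period and group pull opposite ways; the down-group shift dominates (900 vs 869 kJ/mol).
N > Be: N lies to the right of Be in period 2, so the across-period effect alone puts N higher.
Note the exception: Be has a higher first ionization energy than B, contrary to the simple trend — removing B's lone 2p electron is easier than breaking Be's filled 2s².
For reference (kJ/mol): Be 900, B 801, N 1402, Sr 550, Te 869.
So from lowest to highest: Sr < B < Te < Be < N.

Sr < B < Te < Be < N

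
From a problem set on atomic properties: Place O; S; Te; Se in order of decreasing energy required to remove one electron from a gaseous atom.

O > S > Se > Te

O is in period 2, group 16; S is in period 3, group 16; Se is in period 4, group 16; Te is in period 5, group 16.
IE₁ increases left→right with effective nuclear charge and decreases top→bottom as the valence shell moves farther out.
All are in group 16, so first ionization energy increases up the group.
So from highest to lowest: O > S > Se > Te.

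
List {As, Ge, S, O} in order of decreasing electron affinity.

S > O > Ge > As

O is in period 2, group 16; S is in period 3, group 16; Ge is in period 4, group 14; As is in period 4, group 15.
EA tends to increase across a period and decrease down a group, though the pattern is less regular than for IE or radius.
Here both period and group differ, so the two effects have to be weighed against each other.
Ge > As: this pair runs against the simple trend — see the exception note.
O > Ge: both effects reinforce here, so O is clearly the higher of the two.
S > O: this pair runs against the simple trend — see the exception note.
Note the exception: Ge has a higher electron affinity than As, contrary to the simple trend — adding an electron to As's half-filled 4p³ is unfavourable, so Ge (4p²) has the more exothermic EA.
Note the exception: S has a higher electron affinity than O, contrary to the simple trend — the compact 2p subshell of O repels the added electron more than S's larger 3p does.
For reference (kJ/mol): O 141, S 200, Ge 119, As 78.
So from highest to lowest: S > O > Ge > As.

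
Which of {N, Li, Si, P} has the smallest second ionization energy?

Si

After 1 electron has been removed, what remains? N⁺ still has 4 valence electrons; Li⁺ is the bare [He] core; Si⁺ still has 3 valence electrons; P⁺ still has 4 valence electrons.
Pulling an electron out of a noble-gas core costs far more than removing a remaining valence electron, so Li sits at the high end of IE_2.
Valence configurations: N⁺ [He]2s²2p², Si⁺ [Ne]3s²3p¹, P⁺ [Ne]3s²3p².
Approximate IE_2 values (kJ/mol): N 2856, Li 7298, Si 1577, P 1907.
Hence IE_2: Si < P < N < Li.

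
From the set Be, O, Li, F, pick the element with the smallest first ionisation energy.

Li is in period 2, group 1; Be is in period 2, group 2; O is in period 2, group 16; F is in period 2, group 17.
Across a period the outer electron is held more tightly (higher IE₁); down a group it sits in a higher shell, more shielded, and comes off more easily.
All lie in period 2, so first ionization energy increases left to right.
The smallest first ionisation energy among these belongs to Li.

Li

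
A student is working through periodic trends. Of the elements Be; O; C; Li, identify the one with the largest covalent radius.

Radius decreases left→right (rising Z_eff, same n) and increases top→bottom (higher n).
All lie in period 2, so atomic radius increases right to left.
The largest covalent radius among these belongs to Li.

Li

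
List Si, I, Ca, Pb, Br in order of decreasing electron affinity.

Si is in period 3, group 14; Ca is in period 4, group 2; Br is in period 4, group 17; I is in period 5, group 17; Pb is in period 6, group 14.
Adding an electron releases more energy for atoms nearer the top right (short of the noble gases).
Here both period and group differ, so the two effects have to be weighed against each other.
Pb > Ca: the two effects oppose for this pair; the across-period effect wins (35 vs 2 kJ/mol).
Si > Pb: they share group 14; the group trend gives Si the larger value.
I > Si: the two effects oppose for this pair; the across-period effect wins (295 vs 134 kJ/mol).
Br > I: Br sits above I in group 17, so the down-group effect alone puts Br higher.
For reference (kJ/mol): Si 134, Ca 2, Br 325, I 295, Pb 35.
So from highest to lowest: Br > I > Si > Pb > Ca.

Br > I > Si > Pb > Ca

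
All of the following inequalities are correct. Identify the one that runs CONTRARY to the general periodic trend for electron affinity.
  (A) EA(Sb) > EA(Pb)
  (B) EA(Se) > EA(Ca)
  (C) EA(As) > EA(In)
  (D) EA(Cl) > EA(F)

(D)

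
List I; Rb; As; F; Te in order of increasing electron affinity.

Rb < As < Te < I < F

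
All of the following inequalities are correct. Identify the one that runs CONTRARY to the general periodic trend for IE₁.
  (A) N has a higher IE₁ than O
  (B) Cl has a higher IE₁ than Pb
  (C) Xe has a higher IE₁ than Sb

(A)

The general trend: IE₁ increases across a period and decreases down a group.
(A) N (period 2, group 15) vs O (period 2, group 16): the stated order contradicts the simple trend.
(B) Cl (period 3, group 17) vs Pb (period 6, group 14): the stated order agrees with the simple trend.
(C) Xe (period 5, group 18) vs Sb (period 5, group 15): the stated order agrees with the simple trend.
The exception is (A): pairing an electron in O's 2p⁴ costs repulsion energy, so O ionizes more easily than half-filled N (2p³).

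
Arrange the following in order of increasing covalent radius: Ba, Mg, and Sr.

Mg is in period 3, group 2; Sr is in period 5, group 2; Ba is in period 6, group 2.
Moving right in a period, electrons are added to the same shell under a stronger nuclear pull, so atoms get smaller; moving down, a new shell is opened and atoms get larger.
All are in group 2, so atomic radius increases down the group.
So from smallest to largest: Mg < Sr < Ba.

Mg < Sr < Ba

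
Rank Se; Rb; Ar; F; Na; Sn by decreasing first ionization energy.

F > Ar > Se > Sn > Na > Rb

F is in period 2, group 17; Na is in period 3, group 1; Ar is in period 3, group 18; Se is in period 4, group 16; Rb is in period 5, group 1; Sn is in period 5, group 14.
IE₁ increases left→right with effective nuclear charge and decreases top→bottom as the valence shell moves farther out.
These span different periods and groups, so the two trends combine.
Na > Rb: they share group 1; the group trend gives Na the larger value.
Sn > Na: period and group pull opposite ways; the across-period shift dominates (709 vs 496 kJ/mol).
Se > Sn: relative to Sn, both the across-period and down-group shifts push Se's first ionization energy up.
Ar > Se: both effects reinforce here, so Ar is clearly the higher of the two.
F > Ar: period and group pull opposite ways; the down-group shift dominates (1681 vs 1521 kJ/mol).
For reference (kJ/mol): F 1681, Na 496, Ar 1521, Se 941, Rb 403, Sn 709.
So from highest to lowest: F > Ar > Se > Sn > Na > Rb.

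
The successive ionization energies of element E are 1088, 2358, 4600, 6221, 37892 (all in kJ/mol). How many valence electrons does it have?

Look for the largest jump between consecutive ionization energies: IE5/IE4 ≈ 6.1, far larger than any earlier ratio.
That jump marks the point where a core electron is being removed. So the atom has 4 valence electrons.

4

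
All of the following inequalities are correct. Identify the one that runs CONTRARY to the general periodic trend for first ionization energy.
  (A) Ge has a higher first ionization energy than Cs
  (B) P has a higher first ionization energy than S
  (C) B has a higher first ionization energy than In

(B)

The general trend: first ionization energy increases across a period and decreases down a group.
(A) Ge (period 4, group 14) vs Cs (period 6, group 1): the stated order agrees with the simple trend.
(B) P (period 3, group 15) vs S (period 3, group 16): the stated order contradicts the simple trend.
(C) B (period 2, group 13) vs In (period 5, group 13): the stated order agrees with the simple trend.
The exception is (B): S (3p⁴) ionizes more easily than half-filled P (3p³) because the paired 3p electron in S is pushed out by e⁻–e⁻ repulsion.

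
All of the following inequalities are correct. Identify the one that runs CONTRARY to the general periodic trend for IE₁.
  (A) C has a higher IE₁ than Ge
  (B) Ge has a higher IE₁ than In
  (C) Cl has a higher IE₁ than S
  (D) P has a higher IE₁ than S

(D)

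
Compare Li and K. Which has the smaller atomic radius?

Li

Li is in period 2, group 1; K is in period 4, group 1.
Across a period the added protons contract the valence shell; down a group each new principal shell makes the atom larger.
All are in group 1, so atomic radius increases down the group.
So Li has the smaller atomic radius (Li < K).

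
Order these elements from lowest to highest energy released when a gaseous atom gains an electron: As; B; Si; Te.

B < As < Si < Te

B is in period 2, group 13; Si is in period 3, group 14; As is in period 4, group 15; Te is in period 5, group 16.
Atoms with high Z_eff and room in the valence shell (especially the halogens) have the most exothermic electron affinities.
These sit on a diagonal, where the across-period and down-group effects partly cancel.
As > B: period and group pull opposite ways; the across-period shift dominates (78 vs 27 kJ/mol).
Si > As: the two effects oppose for this pair; the down-group effect wins (134 vs 78 kJ/mol).
Te > Si: the two effects oppose for this pair; the across-period effect wins (190 vs 134 kJ/mol).
Tabulated electron affinity (kJ/mol): B 27, Si 134, As 78, Te 190.
So from lowest to highest: B < As < Si < Te.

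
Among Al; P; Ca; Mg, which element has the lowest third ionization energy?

Al

The third ionization energy removes an electron from the +2 ion. For each element: Al²⁺ still has 1 valence electron; P²⁺ still has 3 valence electrons; Ca²⁺ is the bare [Ar] core; Mg²⁺ is the bare [Ne] core.
Breaking into a closed-shell core is much more expensive than removing a leftover valence electron — Ca and Mg have the largest IE_3 here.
Valence configurations: Al²⁺ [Ne]3s¹, P²⁺ [Ne]3s²3p¹.
Tabulated IE_3 (kJ/mol): Al 2745, P 2914, Ca 4912, Mg 7733.
Overall IE_3 order: Al < P < Ca < Mg.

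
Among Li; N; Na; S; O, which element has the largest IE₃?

Li

Consider each +2 ion: Li²⁺ is already 1 electron into the core; N²⁺ still has 3 valence electrons; Na²⁺ is already 1 electron into the core; S²⁺ still has 4 valence electrons; O²⁺ still has 4 valence electrons.
Core electrons are held far more tightly than valence electrons, so Na and Li top the IE_3 order.
Valence configurations: N²⁺ [He]2s²2p¹, S²⁺ [Ne]3s²3p², O²⁺ [He]2s²2p².
Approximate IE_3 values (kJ/mol): Li 11815, N 4578, Na 6910, S 3357, O 5300.
Hence IE_3: S < N < O < Na < Li.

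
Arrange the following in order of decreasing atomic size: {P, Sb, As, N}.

Moving right in a period, electrons are added to the same shell under a stronger nuclear pull, so atoms get smaller; moving down, a new shell is opened and atoms get larger.
All are in group 15, so atomic radius increases down the group.
So from largest to smallest: Sb > As > P > N.

Sb, As, P, N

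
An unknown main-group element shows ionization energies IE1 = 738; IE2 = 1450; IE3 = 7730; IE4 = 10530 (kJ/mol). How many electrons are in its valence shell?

2

Look for the largest jump between consecutive ionization energies: IE3/IE2 ≈ 5.3, far larger than any earlier ratio.
That jump marks the point where a core electron is being removed. So the atom has 2 valence electrons.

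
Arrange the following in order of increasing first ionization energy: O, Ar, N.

IE₁ increases left→right with effective nuclear charge and decreases top→bottom as the valence shell moves farther out.
Neither a single period nor a single group — weigh both effects.
N > O: this pair runs against the simple trend — see the exception note.
Ar > N: the two effects oppose for this pair; the across-period effect wins (1521 vs 1402 kJ/mol).
Note the exception: N has a higher first ionization energy than O, contrary to the simple trend — pairing an electron in O's 2p⁴ costs repulsion energy, so O ionizes more easily than half-filled N (2p³).
Approximate values (kJ/mol): N 1402, O 1314, Ar 1521.
So from lowest to highest: O < N < Ar.

O, N, Ar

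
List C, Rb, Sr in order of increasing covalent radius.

C < Sr < Rb

Radius decreases left→right (rising Z_eff, same n) and increases top→bottom (higher n).
These span different periods and groups, so the two trends combine.
Sr > C: relative to C, both the across-period and down-group shifts push Sr's atomic radius up.
Rb > Sr: both are in period 5; the period trend gives Rb the larger value.
Tabulated atomic radius (pm): C 75, Rb 210, Sr 185.
So from smallest to largest: C < Sr < Rb.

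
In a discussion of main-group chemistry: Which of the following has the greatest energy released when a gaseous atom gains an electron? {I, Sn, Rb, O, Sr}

Adding an electron releases more energy for atoms nearer the top right (short of the noble gases).
These span different periods and groups, so the two trends combine.
Rb > Sr: this pair runs against the simple trend — see the exception note.
Sn > Rb: Sn lies to the right of Rb in period 5, so the across-period effect alone puts Sn higher.
O > Sn: both effects reinforce here, so O is clearly the higher of the two.
I > O: the two effects oppose for this pair; the across-period effect wins (295 vs 141 kJ/mol).
Note the exception: Rb has a higher electron affinity than Sr, contrary to the simple trend — adding an electron to Sr (ns²) has to open a new, higher-energy np subshell, which is unfavourable.
Tabulated electron affinity (kJ/mol): O 141, Rb 47, Sr 5, Sn 107, I 295.
The greatest energy released when a gaseous atom gains an electron among these belongs to I.

I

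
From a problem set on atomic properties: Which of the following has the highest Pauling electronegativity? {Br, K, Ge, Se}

Br

K is in period 4, group 1; Ge is in period 4, group 14; Se is in period 4, group 16; Br is in period 4, group 17.
Atoms toward the upper right of the periodic table pull bonding electrons most strongly.
All lie in period 4, so electronegativity increases left to right.
The highest Pauling electronegativity among these belongs to Br.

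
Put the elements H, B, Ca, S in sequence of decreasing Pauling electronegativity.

S > H > B > Ca

H is in period 1, group 1; B is in period 2, group 13; S is in period 3, group 16; Ca is in period 4, group 2.
EN rises left→right (higher Z_eff, smaller atoms) and falls top→bottom (larger, more shielded atoms).
Neither a single period nor a single group — weigh both effects.
B > Ca: both effects reinforce here, so B is clearly the higher of the two.
H > B: period and group pull opposite ways; the down-group shift dominates (2.20 vs 2.04).
S > H: period and group pull opposite ways; the across-period shift dominates (2.58 vs 2.20).
For reference (Pauling): H 2.20, B 2.04, S 2.58, Ca 1.00.
So from highest to lowest: S > H > B > Ca.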